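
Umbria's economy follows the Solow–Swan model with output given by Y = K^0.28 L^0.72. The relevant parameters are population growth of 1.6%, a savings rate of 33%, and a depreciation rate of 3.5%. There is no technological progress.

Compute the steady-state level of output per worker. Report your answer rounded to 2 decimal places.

y* = 2.07

In steady state, investment equals break-even investment: s·k^α = (n + δ)·k.
Dividing both sides by k: k^(1−α) = s / (n + δ).
k^0.72 = 0.33 / (0.016 + 0.035) = 0.33 / 0.051 = 6.4706
k* = 6.4706^(1/0.72) ≈ 13.3756
y* = (k*)^α = 13.3756^0.28 ≈ 2.0671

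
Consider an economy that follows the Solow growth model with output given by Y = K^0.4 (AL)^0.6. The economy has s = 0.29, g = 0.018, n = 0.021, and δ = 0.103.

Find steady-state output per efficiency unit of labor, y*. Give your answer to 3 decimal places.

At the steady state, Δk = 0, so s·k^α = (n + g + δ)·k.
Dividing both sides by k: k^(1−α) = s / (n + g + δ).
k^0.6 = 0.29 / (0.021 + 0.018 + 0.103) = 0.29 / 0.142 = 2.0423
k* = 2.0423^(1/0.6) ≈ 3.2875
y* = (k*)^α = 3.2875^0.4 ≈ 1.6097

y* ≈ 1.610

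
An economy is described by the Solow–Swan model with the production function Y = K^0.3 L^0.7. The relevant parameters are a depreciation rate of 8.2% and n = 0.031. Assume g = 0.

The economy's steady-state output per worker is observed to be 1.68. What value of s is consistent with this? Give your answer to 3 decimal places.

s ≈ 0.379

Steady state requires s·f(k) = (n + δ)·k, i.e. s·k^α = (n + δ)·k.
Since y* = [s/(n + δ)]^(α/(1−α)), we have s/(n + δ) = (y*)^((1−α)/α) = 1.68^2.3333 = 3.3552.
Therefore s = 3.3552 × (n + δ) = 3.3552 × 0.113 = 0.3791.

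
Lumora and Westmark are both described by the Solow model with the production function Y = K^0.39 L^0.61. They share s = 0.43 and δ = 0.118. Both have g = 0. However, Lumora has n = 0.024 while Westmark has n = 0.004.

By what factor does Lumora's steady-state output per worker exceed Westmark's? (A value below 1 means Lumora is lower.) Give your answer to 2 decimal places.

Steady-state y* = [s/(n + δ)]^(α/(1−α)), so the ratio is [ (s_L/(n + δ)_L) / (s_W/(n + δ)_W) ]^0.6393.
s_L/(n + δ)_L = 0.43/0.142 = 3.0282; s_W/(n + δ)_W = 0.43/0.122 = 3.5246.
Ratio = (3.0282/3.5246)^0.6393 = 0.8592^0.6393 ≈ 0.9075

ratio ≈ 0.91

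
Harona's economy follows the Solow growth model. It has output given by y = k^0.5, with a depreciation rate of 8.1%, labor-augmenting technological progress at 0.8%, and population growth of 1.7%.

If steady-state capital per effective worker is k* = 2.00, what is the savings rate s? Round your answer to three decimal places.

At the steady state, Δk = 0, so s·k^α = (n + g + δ)·k.
So s / (n + g + δ) = (k*)^(1−α) = 2.00^0.5 = 1.4142.
Therefore s = 1.4142 × (n + g + δ) = 1.4142 × 0.106 = 0.1499.

s ≈ 0.150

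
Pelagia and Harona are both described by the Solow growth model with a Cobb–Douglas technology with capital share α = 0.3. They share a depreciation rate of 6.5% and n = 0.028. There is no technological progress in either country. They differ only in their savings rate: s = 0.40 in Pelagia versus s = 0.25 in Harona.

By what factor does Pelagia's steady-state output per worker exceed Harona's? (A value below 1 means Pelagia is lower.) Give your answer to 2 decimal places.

y*_P / y*_H ≈ 1.22

Steady-state y* = [s/(n + δ)]^(α/(1−α)), so the ratio is [ (s_P/(n + δ)_P) / (s_H/(n + δ)_H) ]^0.4286.
s_P/(n + δ)_P = 0.40/0.093 = 4.3011; s_H/(n + δ)_H = 0.25/0.093 = 2.6882.
Ratio = (4.3011/2.6882)^0.4286 = 1.6000^0.4286 ≈ 1.2232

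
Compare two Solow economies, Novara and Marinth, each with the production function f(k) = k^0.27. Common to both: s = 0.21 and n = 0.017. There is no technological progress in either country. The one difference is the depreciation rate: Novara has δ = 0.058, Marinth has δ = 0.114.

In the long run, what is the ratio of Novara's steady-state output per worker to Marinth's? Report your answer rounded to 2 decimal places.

ratio ≈ 1.23

Steady-state y* = [s/(n + δ)]^(α/(1−α)), so the ratio is [ (s_N/(n + δ)_N) / (s_M/(n + δ)_M) ]^0.3699.
s_N/(n + δ)_N = 0.21/0.075 = 2.8000; s_M/(n + δ)_M = 0.21/0.131 = 1.6031.
Ratio = (2.8000/1.6031)^0.3699 = 1.7466^0.3699 ≈ 1.2291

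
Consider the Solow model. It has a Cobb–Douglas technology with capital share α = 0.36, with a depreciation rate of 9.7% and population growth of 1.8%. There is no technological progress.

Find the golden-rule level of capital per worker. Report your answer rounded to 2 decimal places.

k_gold ≈ 5.95

The golden rule sets f'(k) = n + δ, i.e. α·k^(α−1) = n + δ.
So k^(1−α) = α / (n + δ) = 0.36 / 0.115 = 3.1304.
k_gold = 3.1304^(1/0.64) ≈ 5.9481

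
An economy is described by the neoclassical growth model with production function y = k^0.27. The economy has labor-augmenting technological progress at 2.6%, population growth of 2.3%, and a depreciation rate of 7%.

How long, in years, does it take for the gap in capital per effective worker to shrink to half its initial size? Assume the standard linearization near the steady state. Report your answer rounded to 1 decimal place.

about 8.0 years

Near the steady state the convergence rate is λ = (1 − α)(n + g + δ).
λ = (1 − 0.27) × 0.119 = 0.73 × 0.119 = 0.08687
Half-life = ln 2 / λ = 0.6931 / 0.08687 ≈ 7.98 years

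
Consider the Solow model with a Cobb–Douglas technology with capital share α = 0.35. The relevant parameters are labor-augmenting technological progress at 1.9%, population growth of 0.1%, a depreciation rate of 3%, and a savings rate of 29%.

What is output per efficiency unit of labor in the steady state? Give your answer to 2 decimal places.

In steady state, investment equals break-even investment: s·k^α = (n + g + δ)·k.
Dividing both sides by k: k^(1−α) = s / (n + g + δ).
k^0.65 = 0.29 / (0.001 + 0.019 + 0.030) = 0.29 / 0.050 = 5.8000
k* = 5.8000^(1/0.65) ≈ 14.9453
y* = (k*)^α = 14.9453^0.35 ≈ 2.5768

y* = 2.58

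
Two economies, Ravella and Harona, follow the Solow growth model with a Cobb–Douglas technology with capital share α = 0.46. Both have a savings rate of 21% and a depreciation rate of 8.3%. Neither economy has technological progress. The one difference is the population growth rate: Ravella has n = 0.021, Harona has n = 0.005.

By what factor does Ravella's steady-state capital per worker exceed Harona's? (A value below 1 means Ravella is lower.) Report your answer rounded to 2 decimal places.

Steady-state k* = [s/(n + δ)]^(1/(1−α)), so the ratio is [ (s_R/(n + δ)_R) / (s_H/(n + δ)_H) ]^1.8519.
s_R/(n + δ)_R = 0.21/0.104 = 2.0192; s_H/(n + δ)_H = 0.21/0.088 = 2.3864.
Ratio = (2.0192/2.3864)^1.8519 = 0.8461^1.8519 ≈ 0.7338

ratio ≈ 0.73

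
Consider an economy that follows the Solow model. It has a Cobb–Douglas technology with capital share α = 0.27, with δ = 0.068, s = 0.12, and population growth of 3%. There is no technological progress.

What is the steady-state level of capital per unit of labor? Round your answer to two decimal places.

At the steady state, Δk = 0, so s·k^α = (n + δ)·k.
Dividing both sides by k: k^(1−α) = s / (n + δ).
k^0.73 = 0.12 / (0.030 + 0.068) = 0.12 / 0.098 = 1.2245
k* = 1.2245^(1/0.73) ≈ 1.3197

k* = 1.32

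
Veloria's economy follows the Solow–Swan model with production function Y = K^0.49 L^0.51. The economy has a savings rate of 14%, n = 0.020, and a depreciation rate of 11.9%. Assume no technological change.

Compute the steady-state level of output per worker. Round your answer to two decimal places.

y* = 1.01

At the steady state, Δk = 0, so s·k^α = (n + δ)·k.
Dividing both sides by k: k^(1−α) = s / (n + δ).
k^0.51 = 0.14 / (0.020 + 0.119) = 0.14 / 0.139 = 1.0072
k* = 1.0072^(1/0.51) ≈ 1.0142
y* = (k*)^α = 1.0142^0.49 ≈ 1.0069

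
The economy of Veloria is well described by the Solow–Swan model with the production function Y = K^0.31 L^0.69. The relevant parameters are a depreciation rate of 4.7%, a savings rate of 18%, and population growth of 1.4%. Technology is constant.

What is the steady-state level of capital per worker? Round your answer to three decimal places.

k* = 4.798

In steady state, investment equals break-even investment: s·k^α = (n + δ)·k.
Rearranging, k^(1−α) = s / (n + δ).
k^0.69 = 0.18 / (0.014 + 0.047) = 0.18 / 0.061 = 2.9508
k* = 2.9508^(1/0.69) ≈ 4.7981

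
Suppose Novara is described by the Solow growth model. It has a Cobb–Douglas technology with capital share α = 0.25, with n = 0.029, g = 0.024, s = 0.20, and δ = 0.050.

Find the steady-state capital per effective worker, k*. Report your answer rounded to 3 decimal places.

Steady state requires s·f(k) = (n + g + δ)·k, i.e. s·k^α = (n + g + δ)·k.
Dividing both sides by k: k^(1−α) = s / (n + g + δ).
k^0.75 = 0.20 / (0.029 + 0.024 + 0.050) = 0.20 / 0.103 = 1.9417
k* = 1.9417^(1/0.75) ≈ 2.4224

k* = 2.422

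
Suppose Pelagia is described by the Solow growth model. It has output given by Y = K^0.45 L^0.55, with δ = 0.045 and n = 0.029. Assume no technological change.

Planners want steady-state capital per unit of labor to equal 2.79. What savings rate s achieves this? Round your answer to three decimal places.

s ≈ 0.130

Steady state requires s·f(k) = (n + δ)·k, i.e. s·k^α = (n + δ)·k.
So s / (n + δ) = (k*)^(1−α) = 2.79^0.55 = 1.7583.
Therefore s = 1.7583 × (n + δ) = 1.7583 × 0.074 = 0.1301.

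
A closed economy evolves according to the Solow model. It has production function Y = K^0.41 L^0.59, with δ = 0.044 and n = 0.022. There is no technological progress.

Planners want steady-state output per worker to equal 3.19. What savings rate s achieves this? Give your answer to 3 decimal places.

s ≈ 0.350

In steady state, investment equals break-even investment: s·k^α = (n + δ)·k.
Since y* = [s/(n + δ)]^(α/(1−α)), we have s/(n + δ) = (y*)^((1−α)/α) = 3.19^1.439 = 5.3083.
Therefore s = 5.3083 × (n + δ) = 5.3083 × 0.066 = 0.3503.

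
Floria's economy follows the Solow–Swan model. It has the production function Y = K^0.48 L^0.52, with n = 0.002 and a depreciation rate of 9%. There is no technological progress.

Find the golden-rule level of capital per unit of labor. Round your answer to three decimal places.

The golden rule sets f'(k) = n + δ, i.e. α·k^(α−1) = n + δ.
So k^(1−α) = α / (n + δ) = 0.48 / 0.092 = 5.2174.
k_gold = 5.2174^(1/0.52) ≈ 23.9728

k_gold ≈ 23.973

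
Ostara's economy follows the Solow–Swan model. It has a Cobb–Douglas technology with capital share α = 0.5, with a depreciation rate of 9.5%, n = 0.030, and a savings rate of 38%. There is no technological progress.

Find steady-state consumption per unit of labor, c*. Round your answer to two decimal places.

c* ≈ 1.88

Steady state requires s·f(k) = (n + δ)·k, i.e. s·k^α = (n + δ)·k.
Dividing both sides by k: k^(1−α) = s / (n + δ).
k^0.5 = 0.38 / (0.030 + 0.095) = 0.38 / 0.125 = 3.0400
k* = 3.0400^(1/0.5) ≈ 9.2416
y* = (k*)^α = 9.2416^0.5 ≈ 3.0400
c* = (1 − s)·y* = (1 − 0.38) × 3.0400 ≈ 1.8848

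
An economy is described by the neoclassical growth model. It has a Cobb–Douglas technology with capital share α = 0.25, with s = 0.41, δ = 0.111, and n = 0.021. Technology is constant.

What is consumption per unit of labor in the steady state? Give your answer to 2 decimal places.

In steady state, investment equals break-even investment: s·k^α = (n + δ)·k.
Rearranging, k^(1−α) = s / (n + δ).
k^0.75 = 0.41 / (0.021 + 0.111) = 0.41 / 0.132 = 3.1061
k* = 3.1061^(1/0.75) ≈ 4.5320
y* = (k*)^α = 4.5320^0.25 ≈ 1.4591
c* = (1 − s)·y* = (1 − 0.41) × 1.4591 ≈ 0.8609

c* = 0.86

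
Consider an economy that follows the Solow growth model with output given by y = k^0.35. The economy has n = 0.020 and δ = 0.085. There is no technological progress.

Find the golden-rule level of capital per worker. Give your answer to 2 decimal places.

k_gold ≈ 6.37

The golden rule sets f'(k) = n + δ, i.e. α·k^(α−1) = n + δ.
So k^(1−α) = α / (n + δ) = 0.35 / 0.105 = 3.3333.
k_gold = 3.3333^(1/0.65) ≈ 6.3741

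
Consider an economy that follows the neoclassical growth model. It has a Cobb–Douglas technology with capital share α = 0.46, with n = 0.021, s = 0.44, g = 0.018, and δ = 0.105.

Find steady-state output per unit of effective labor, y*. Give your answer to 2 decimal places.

Steady state requires s·f(k) = (n + g + δ)·k, i.e. s·k^α = (n + g + δ)·k.
Dividing both sides by k: k^(1−α) = s / (n + g + δ).
k^0.54 = 0.44 / (0.021 + 0.018 + 0.105) = 0.44 / 0.144 = 3.0556
k* = 3.0556^(1/0.54) ≈ 7.9127
y* = (k*)^α = 7.9127^0.46 ≈ 2.5896

y* = 2.59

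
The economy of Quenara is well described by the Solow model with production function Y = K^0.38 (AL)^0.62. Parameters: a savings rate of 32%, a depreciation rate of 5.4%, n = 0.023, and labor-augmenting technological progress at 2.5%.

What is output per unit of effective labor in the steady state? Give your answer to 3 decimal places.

At the steady state, Δk = 0, so s·k^α = (n + g + δ)·k.
Dividing both sides by k: k^(1−α) = s / (n + g + δ).
k^0.62 = 0.32 / (0.023 + 0.025 + 0.054) = 0.32 / 0.102 = 3.1373
k* = 3.1373^(1/0.62) ≈ 6.3226
y* = (k*)^α = 6.3226^0.38 ≈ 2.0153

y* ≈ 2.015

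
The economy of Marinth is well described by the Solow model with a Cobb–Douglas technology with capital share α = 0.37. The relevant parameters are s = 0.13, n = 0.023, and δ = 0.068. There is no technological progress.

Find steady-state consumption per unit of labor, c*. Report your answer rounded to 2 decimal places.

c* ≈ 1.07

Steady state requires s·f(k) = (n + δ)·k, i.e. s·k^α = (n + δ)·k.
Rearranging, k^(1−α) = s / (n + δ).
k^0.63 = 0.13 / (0.023 + 0.068) = 0.13 / 0.091 = 1.4286
k* = 1.4286^(1/0.63) ≈ 1.7615
y* = (k*)^α = 1.7615^0.37 ≈ 1.2330
c* = (1 − s)·y* = (1 − 0.13) × 1.2330 ≈ 1.0727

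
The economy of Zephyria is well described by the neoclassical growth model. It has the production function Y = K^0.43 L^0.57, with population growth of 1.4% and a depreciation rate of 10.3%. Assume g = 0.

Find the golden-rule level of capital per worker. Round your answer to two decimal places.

The golden rule sets f'(k) = n + δ, i.e. α·k^(α−1) = n + δ.
So k^(1−α) = α / (n + δ) = 0.43 / 0.117 = 3.6752.
k_gold = 3.6752^(1/0.57) ≈ 9.8112

k_gold ≈ 9.81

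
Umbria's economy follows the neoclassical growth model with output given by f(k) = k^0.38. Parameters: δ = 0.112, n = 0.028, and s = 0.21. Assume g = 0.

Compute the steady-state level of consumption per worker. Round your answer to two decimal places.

c* ≈ 1.01

At the steady state, Δk = 0, so s·k^α = (n + δ)·k.
Dividing both sides by k: k^(1−α) = s / (n + δ).
k^0.62 = 0.21 / (0.028 + 0.112) = 0.21 / 0.140 = 1.5000
k* = 1.5000^(1/0.62) ≈ 1.9232
y* = (k*)^α = 1.9232^0.38 ≈ 1.2821
c* = (1 − s)·y* = (1 − 0.21) × 1.2821 ≈ 1.0129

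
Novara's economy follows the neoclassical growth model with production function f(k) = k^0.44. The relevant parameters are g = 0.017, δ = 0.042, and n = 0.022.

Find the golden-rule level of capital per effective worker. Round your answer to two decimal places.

k_gold ≈ 20.53

The golden rule sets f'(k) = n + g + δ, i.e. α·k^(α−1) = n + g + δ.
So k^(1−α) = α / (n + g + δ) = 0.44 / 0.081 = 5.4321.
k_gold = 5.4321^(1/0.56) ≈ 20.5325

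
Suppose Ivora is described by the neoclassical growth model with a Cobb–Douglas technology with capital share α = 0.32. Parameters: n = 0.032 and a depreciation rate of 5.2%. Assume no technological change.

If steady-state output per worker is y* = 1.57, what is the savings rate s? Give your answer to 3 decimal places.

s ≈ 0.219

At the steady state, Δk = 0, so s·k^α = (n + δ)·k.
Since y* = [s/(n + δ)]^(α/(1−α)), we have s/(n + δ) = (y*)^((1−α)/α) = 1.57^2.125 = 2.6079.
Therefore s = 2.6079 × (n + δ) = 2.6079 × 0.084 = 0.2191.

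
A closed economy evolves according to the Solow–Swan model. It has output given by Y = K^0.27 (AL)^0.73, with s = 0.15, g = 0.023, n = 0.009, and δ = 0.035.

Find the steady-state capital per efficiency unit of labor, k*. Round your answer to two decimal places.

At the steady state, Δk = 0, so s·k^α = (n + g + δ)·k.
Rearranging, k^(1−α) = s / (n + g + δ).
k^0.73 = 0.15 / (0.009 + 0.023 + 0.035) = 0.15 / 0.067 = 2.2388
k* = 2.2388^(1/0.73) ≈ 3.0163

k* = 3.02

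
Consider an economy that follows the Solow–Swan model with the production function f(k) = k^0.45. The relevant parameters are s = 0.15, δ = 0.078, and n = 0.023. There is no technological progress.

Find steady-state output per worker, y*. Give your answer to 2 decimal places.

Steady state requires s·f(k) = (n + δ)·k, i.e. s·k^α = (n + δ)·k.
Rearranging, k^(1−α) = s / (n + δ).
k^0.55 = 0.15 / (0.023 + 0.078) = 0.15 / 0.101 = 1.4851
k* = 1.4851^(1/0.55) ≈ 2.0525
y* = (k*)^α = 2.0525^0.45 ≈ 1.3821

y* = 1.38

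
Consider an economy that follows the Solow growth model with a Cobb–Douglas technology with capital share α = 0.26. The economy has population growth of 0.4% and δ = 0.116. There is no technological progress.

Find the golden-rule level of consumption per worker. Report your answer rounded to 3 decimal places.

c_gold ≈ 0.971

At the golden rule, f'(k) = n + δ, so α·k^(α−1) = n + δ and k_gold = (α/(n + δ))^(1/(1−α)).
k_gold = (0.26/0.120)^(1/0.74) = 2.1667^1.3514 ≈ 2.8431
c_gold = f(k_gold) − (n + δ)·k_gold = 1.3122 − 0.120×2.8431 ≈ 0.9710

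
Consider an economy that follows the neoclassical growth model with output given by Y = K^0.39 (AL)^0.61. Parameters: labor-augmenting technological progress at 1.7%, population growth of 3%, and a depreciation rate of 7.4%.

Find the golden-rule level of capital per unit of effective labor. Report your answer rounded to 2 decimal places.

The golden rule sets f'(k) = n + g + δ, i.e. α·k^(α−1) = n + g + δ.
So k^(1−α) = α / (n + g + δ) = 0.39 / 0.121 = 3.2231.
k_gold = 3.2231^(1/0.61) ≈ 6.8114

k_gold ≈ 6.81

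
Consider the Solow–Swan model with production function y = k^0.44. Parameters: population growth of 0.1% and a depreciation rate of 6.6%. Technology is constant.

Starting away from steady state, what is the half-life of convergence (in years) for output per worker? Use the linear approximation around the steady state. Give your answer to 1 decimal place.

Near the steady state the convergence rate is λ = (1 − α)(n + δ).
λ = (1 − 0.44) × 0.067 = 0.56 × 0.067 = 0.03752
Half-life = ln 2 / λ = 0.6931 / 0.03752 ≈ 18.47 years

about 18.5 years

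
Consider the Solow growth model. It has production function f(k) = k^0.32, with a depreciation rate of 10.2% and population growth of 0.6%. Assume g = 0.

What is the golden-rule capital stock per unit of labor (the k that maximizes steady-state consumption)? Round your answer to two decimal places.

k_gold ≈ 4.94

The golden rule sets f'(k) = n + δ, i.e. α·k^(α−1) = n + δ.
So k^(1−α) = α / (n + δ) = 0.32 / 0.108 = 2.9630.
k_gold = 2.9630^(1/0.68) ≈ 4.9400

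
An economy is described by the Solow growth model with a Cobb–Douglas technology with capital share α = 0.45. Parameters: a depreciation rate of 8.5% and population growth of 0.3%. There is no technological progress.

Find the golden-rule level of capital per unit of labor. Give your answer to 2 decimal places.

k_gold ≈ 19.44

The golden rule sets f'(k) = n + δ, i.e. α·k^(α−1) = n + δ.
So k^(1−α) = α / (n + δ) = 0.45 / 0.088 = 5.1136.
k_gold = 5.1136^(1/0.55) ≈ 19.4354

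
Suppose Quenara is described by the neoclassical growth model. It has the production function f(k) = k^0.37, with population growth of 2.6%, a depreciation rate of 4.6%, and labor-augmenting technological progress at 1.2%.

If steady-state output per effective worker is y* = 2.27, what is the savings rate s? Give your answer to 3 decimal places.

Steady state requires s·f(k) = (n + g + δ)·k, i.e. s·k^α = (n + g + δ)·k.
Since y* = [s/(n + g + δ)]^(α/(1−α)), we have s/(n + g + δ) = (y*)^((1−α)/α) = 2.27^1.7027 = 4.0384.
Therefore s = 4.0384 × (n + g + δ) = 4.0384 × 0.084 = 0.3392.

s ≈ 0.339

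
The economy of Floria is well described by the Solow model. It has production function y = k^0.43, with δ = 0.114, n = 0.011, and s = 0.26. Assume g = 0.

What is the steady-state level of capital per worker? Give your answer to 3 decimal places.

In steady state, investment equals break-even investment: s·k^α = (n + δ)·k.
Rearranging, k^(1−α) = s / (n + δ).
k^0.57 = 0.26 / (0.011 + 0.114) = 0.26 / 0.125 = 2.0800
k* = 2.0800^(1/0.57) ≈ 3.6141

k* = 3.614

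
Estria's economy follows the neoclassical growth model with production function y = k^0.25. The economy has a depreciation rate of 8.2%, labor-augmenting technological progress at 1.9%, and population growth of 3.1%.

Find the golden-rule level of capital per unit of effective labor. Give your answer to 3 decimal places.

The golden rule sets f'(k) = n + g + δ, i.e. α·k^(α−1) = n + g + δ.
So k^(1−α) = α / (n + g + δ) = 0.25 / 0.132 = 1.8939.
k_gold = 1.8939^(1/0.75) ≈ 2.3432

k_gold ≈ 2.343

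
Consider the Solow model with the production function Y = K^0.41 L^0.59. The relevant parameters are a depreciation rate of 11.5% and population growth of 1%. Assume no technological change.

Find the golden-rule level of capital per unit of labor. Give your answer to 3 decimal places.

k_gold ≈ 7.488

The golden rule sets f'(k) = n + δ, i.e. α·k^(α−1) = n + δ.
So k^(1−α) = α / (n + δ) = 0.41 / 0.125 = 3.2800.
k_gold = 3.2800^(1/0.59) ≈ 7.4879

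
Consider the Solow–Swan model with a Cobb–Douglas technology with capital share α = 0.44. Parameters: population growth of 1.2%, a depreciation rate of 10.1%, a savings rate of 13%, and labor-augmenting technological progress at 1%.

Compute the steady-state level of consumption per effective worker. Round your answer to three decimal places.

c* = 0.909

In steady state, investment equals break-even investment: s·k^α = (n + g + δ)·k.
Rearranging, k^(1−α) = s / (n + g + δ).
k^0.56 = 0.13 / (0.012 + 0.010 + 0.101) = 0.13 / 0.123 = 1.0569
k* = 1.0569^(1/0.56) ≈ 1.1039
y* = (k*)^α = 1.1039^0.44 ≈ 1.0445
c* = (1 − s)·y* = (1 − 0.13) × 1.0445 ≈ 0.9087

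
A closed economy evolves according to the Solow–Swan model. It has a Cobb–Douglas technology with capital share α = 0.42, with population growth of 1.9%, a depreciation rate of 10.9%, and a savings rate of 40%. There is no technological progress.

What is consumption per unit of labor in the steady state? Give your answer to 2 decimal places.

c* ≈ 1.37

At the steady state, Δk = 0, so s·k^α = (n + δ)·k.
Rearranging, k^(1−α) = s / (n + δ).
k^0.58 = 0.40 / (0.019 + 0.109) = 0.40 / 0.128 = 3.1250
k* = 3.1250^(1/0.58) ≈ 7.1316
y* = (k*)^α = 7.1316^0.42 ≈ 2.2821
c* = (1 − s)·y* = (1 − 0.40) × 2.2821 ≈ 1.3693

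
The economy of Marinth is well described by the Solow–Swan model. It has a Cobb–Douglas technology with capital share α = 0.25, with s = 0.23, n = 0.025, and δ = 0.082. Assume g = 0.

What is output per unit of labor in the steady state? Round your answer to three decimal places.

In steady state, investment equals break-even investment: s·k^α = (n + δ)·k.
Dividing both sides by k: k^(1−α) = s / (n + δ).
k^0.75 = 0.23 / (0.025 + 0.082) = 0.23 / 0.107 = 2.1495
k* = 2.1495^(1/0.75) ≈ 2.7741
y* = (k*)^α = 2.7741^0.25 ≈ 1.2906

y* ≈ 1.291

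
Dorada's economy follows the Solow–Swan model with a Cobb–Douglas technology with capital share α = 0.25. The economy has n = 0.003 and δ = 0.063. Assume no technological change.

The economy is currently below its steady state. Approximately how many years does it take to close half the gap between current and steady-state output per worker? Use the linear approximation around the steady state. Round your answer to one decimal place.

Near the steady state the convergence rate is λ = (1 − α)(n + δ).
λ = (1 − 0.25) × 0.066 = 0.75 × 0.066 = 0.0495
Half-life = ln 2 / λ = 0.6931 / 0.0495 ≈ 14.00 years

about 14.0 years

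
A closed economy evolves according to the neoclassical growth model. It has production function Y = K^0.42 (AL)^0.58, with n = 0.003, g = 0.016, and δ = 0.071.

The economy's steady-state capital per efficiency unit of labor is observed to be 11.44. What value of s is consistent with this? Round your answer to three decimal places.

s ≈ 0.370

At the steady state, Δk = 0, so s·k^α = (n + g + δ)·k.
So s / (n + g + δ) = (k*)^(1−α) = 11.44^0.58 = 4.1104.
Therefore s = 4.1104 × (n + g + δ) = 4.1104 × 0.090 = 0.3699.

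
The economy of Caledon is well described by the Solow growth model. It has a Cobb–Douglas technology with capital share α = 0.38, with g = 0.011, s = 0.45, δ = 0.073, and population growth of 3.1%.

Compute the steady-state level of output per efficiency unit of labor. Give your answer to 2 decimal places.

In steady state, investment equals break-even investment: s·k^α = (n + g + δ)·k.
Rearranging, k^(1−α) = s / (n + g + δ).
k^0.62 = 0.45 / (0.031 + 0.011 + 0.073) = 0.45 / 0.115 = 3.9130
k* = 3.9130^(1/0.62) ≈ 9.0294
y* = (k*)^α = 9.0294^0.38 ≈ 2.3075

y* ≈ 2.31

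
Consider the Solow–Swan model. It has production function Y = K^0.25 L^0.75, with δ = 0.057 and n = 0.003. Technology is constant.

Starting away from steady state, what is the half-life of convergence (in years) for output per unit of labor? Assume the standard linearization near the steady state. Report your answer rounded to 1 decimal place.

half-life ≈ 15.4 years

Near the steady state the convergence rate is λ = (1 − α)(n + δ).
λ = (1 − 0.25) × 0.060 = 0.75 × 0.060 = 0.0450
Half-life = ln 2 / λ = 0.6931 / 0.0450 ≈ 15.40 years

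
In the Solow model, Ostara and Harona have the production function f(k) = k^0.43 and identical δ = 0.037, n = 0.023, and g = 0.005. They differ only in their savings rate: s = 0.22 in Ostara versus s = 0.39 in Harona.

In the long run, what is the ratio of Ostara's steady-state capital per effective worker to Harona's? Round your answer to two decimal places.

Steady-state k* = [s/(n + g + δ)]^(1/(1−α)), so the ratio is [ (s_O/(n + g + δ)_O) / (s_H/(n + g + δ)_H) ]^1.7544.
s_O/(n + g + δ)_O = 0.22/0.065 = 3.3846; s_H/(n + g + δ)_H = 0.39/0.065 = 6.0000.
Ratio = (3.3846/6.0000)^1.7544 = 0.5641^1.7544 ≈ 0.3663

ratio ≈ 0.37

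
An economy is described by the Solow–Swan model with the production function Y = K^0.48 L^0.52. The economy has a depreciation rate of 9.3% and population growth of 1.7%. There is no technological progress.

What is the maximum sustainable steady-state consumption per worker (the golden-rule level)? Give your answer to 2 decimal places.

At the golden rule, f'(k) = n + δ, so α·k^(α−1) = n + δ and k_gold = (α/(n + δ))^(1/(1−α)).
k_gold = (0.48/0.110)^(1/0.52) = 4.3636^1.9231 ≈ 17.0014
c_gold = f(k_gold) − (n + δ)·k_gold = 3.8961 − 0.110×17.0014 ≈ 2.0259

c_gold ≈ 2.03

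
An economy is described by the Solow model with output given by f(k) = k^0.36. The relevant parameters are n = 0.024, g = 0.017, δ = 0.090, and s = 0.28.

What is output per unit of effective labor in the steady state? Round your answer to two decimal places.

y* ≈ 1.53

Steady state requires s·f(k) = (n + g + δ)·k, i.e. s·k^α = (n + g + δ)·k.
Dividing both sides by k: k^(1−α) = s / (n + g + δ).
k^0.64 = 0.28 / (0.024 + 0.017 + 0.090) = 0.28 / 0.131 = 2.1374
k* = 2.1374^(1/0.64) ≈ 3.2768
y* = (k*)^α = 3.2768^0.36 ≈ 1.5331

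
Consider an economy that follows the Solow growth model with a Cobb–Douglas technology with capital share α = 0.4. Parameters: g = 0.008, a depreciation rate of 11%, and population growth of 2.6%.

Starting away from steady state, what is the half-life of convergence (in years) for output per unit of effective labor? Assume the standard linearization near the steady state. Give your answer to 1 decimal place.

t_½ ≈ 8.0 years

Near the steady state the convergence rate is λ = (1 − α)(n + g + δ).
λ = (1 − 0.4) × 0.144 = 0.6 × 0.144 = 0.0864
Half-life = ln 2 / λ = 0.6931 / 0.0864 ≈ 8.02 years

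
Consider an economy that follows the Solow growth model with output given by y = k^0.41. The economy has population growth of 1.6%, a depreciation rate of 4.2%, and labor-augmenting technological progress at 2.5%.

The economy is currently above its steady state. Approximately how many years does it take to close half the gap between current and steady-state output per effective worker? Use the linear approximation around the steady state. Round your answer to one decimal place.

half-life ≈ 14.2 years

Near the steady state the convergence rate is λ = (1 − α)(n + g + δ).
λ = (1 − 0.41) × 0.083 = 0.59 × 0.083 = 0.04897
Half-life = ln 2 / λ = 0.6931 / 0.04897 ≈ 14.15 years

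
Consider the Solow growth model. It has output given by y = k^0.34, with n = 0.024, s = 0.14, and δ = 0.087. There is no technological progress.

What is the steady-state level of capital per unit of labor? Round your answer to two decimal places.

k* ≈ 1.42

Steady state requires s·f(k) = (n + δ)·k, i.e. s·k^α = (n + δ)·k.
Dividing both sides by k: k^(1−α) = s / (n + δ).
k^0.66 = 0.14 / (0.024 + 0.087) = 0.14 / 0.111 = 1.2613
k* = 1.2613^(1/0.66) ≈ 1.4215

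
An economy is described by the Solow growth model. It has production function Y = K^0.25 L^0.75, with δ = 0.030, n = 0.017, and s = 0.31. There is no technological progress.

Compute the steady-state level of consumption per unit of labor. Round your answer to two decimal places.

c* = 1.29

Steady state requires s·f(k) = (n + δ)·k, i.e. s·k^α = (n + δ)·k.
Dividing both sides by k: k^(1−α) = s / (n + δ).
k^0.75 = 0.31 / (0.017 + 0.030) = 0.31 / 0.047 = 6.5957
k* = 6.5957^(1/0.75) ≈ 12.3694
y* = (k*)^α = 12.3694^0.25 ≈ 1.8754
c* = (1 − s)·y* = (1 − 0.31) × 1.8754 ≈ 1.2940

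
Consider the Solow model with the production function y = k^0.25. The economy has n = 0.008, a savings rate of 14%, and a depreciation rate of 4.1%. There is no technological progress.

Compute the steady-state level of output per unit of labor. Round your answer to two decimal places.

y* = 1.42

Steady state requires s·f(k) = (n + δ)·k, i.e. s·k^α = (n + δ)·k.
Rearranging, k^(1−α) = s / (n + δ).
k^0.75 = 0.14 / (0.008 + 0.041) = 0.14 / 0.049 = 2.8571
k* = 2.8571^(1/0.75) ≈ 4.0542
y* = (k*)^α = 4.0542^0.25 ≈ 1.4190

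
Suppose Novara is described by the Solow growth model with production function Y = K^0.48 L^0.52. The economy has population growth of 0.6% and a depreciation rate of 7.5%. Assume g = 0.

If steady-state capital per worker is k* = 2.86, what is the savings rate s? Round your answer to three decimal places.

In steady state, investment equals break-even investment: s·k^α = (n + δ)·k.
So s / (n + δ) = (k*)^(1−α) = 2.86^0.52 = 1.7271.
Therefore s = 1.7271 × (n + δ) = 1.7271 × 0.081 = 0.1399.

s ≈ 0.140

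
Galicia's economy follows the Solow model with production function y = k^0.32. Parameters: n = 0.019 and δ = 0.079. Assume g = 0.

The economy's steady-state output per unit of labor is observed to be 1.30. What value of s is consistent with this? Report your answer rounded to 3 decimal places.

Steady state requires s·f(k) = (n + δ)·k, i.e. s·k^α = (n + δ)·k.
Since y* = [s/(n + δ)]^(α/(1−α)), we have s/(n + δ) = (y*)^((1−α)/α) = 1.30^2.125 = 1.7463.
Therefore s = 1.7463 × (n + δ) = 1.7463 × 0.098 = 0.1711.

s ≈ 0.171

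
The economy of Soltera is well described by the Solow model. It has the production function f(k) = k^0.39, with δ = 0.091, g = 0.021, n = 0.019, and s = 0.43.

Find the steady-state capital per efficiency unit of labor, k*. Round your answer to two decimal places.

At the steady state, Δk = 0, so s·k^α = (n + g + δ)·k.
Rearranging, k^(1−α) = s / (n + g + δ).
k^0.61 = 0.43 / (0.019 + 0.021 + 0.091) = 0.43 / 0.131 = 3.2824
k* = 3.2824^(1/0.61) ≈ 7.0180

k* ≈ 7.02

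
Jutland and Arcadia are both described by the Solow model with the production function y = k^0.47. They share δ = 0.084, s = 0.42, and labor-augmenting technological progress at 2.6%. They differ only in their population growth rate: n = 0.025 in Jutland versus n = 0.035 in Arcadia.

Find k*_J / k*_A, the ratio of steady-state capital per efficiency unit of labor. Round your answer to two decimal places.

ratio ≈ 1.14

Steady-state k* = [s/(n + g + δ)]^(1/(1−α)), so the ratio is [ (s_J/(n + g + δ)_J) / (s_A/(n + g + δ)_A) ]^1.8868.
s_J/(n + g + δ)_J = 0.42/0.135 = 3.1111; s_A/(n + g + δ)_A = 0.42/0.145 = 2.8966.
Ratio = (3.1111/2.8966)^1.8868 = 1.0741^1.8868 ≈ 1.1444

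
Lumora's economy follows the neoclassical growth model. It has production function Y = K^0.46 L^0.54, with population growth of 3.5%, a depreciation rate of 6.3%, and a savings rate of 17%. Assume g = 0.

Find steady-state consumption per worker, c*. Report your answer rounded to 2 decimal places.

c* ≈ 1.33

At the steady state, Δk = 0, so s·k^α = (n + δ)·k.
Rearranging, k^(1−α) = s / (n + δ).
k^0.54 = 0.17 / (0.035 + 0.063) = 0.17 / 0.098 = 1.7347
k* = 1.7347^(1/0.54) ≈ 2.7734
y* = (k*)^α = 2.7734^0.46 ≈ 1.5988
c* = (1 − s)·y* = (1 − 0.17) × 1.5988 ≈ 1.3270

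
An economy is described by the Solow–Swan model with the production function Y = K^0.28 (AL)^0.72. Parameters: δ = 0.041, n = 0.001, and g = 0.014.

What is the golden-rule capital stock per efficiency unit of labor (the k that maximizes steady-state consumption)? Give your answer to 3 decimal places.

k_gold ≈ 9.350

The golden rule sets f'(k) = n + g + δ, i.e. α·k^(α−1) = n + g + δ.
So k^(1−α) = α / (n + g + δ) = 0.28 / 0.056 = 5.0000.
k_gold = 5.0000^(1/0.72) ≈ 9.3496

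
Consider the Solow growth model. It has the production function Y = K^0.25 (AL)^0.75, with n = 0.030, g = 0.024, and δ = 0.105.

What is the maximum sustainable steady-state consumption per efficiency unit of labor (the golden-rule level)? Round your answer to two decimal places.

At the golden rule, f'(k) = n + g + δ, so α·k^(α−1) = n + g + δ and k_gold = (α/(n + g + δ))^(1/(1−α)).
k_gold = (0.25/0.159)^(1/0.75) = 1.5723^1.3333 ≈ 1.8283
c_gold = f(k_gold) − (n + g + δ)·k_gold = 1.1628 − 0.159×1.8283 ≈ 0.8721

c_gold ≈ 0.87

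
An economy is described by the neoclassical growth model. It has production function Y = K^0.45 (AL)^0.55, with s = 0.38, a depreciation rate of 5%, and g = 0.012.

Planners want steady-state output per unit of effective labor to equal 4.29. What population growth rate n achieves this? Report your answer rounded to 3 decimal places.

n ≈ 0.002

Steady state requires s·f(k) = (n + g + δ)·k, i.e. s·k^α = (n + g + δ)·k.
Since y* = [s/(n + g + δ)]^(α/(1−α)), we have s/(n + g + δ) = (y*)^((1−α)/α) = 4.29^1.2222 = 5.9291.
Therefore n + g + δ = s / 5.9291 = 0.38 / 5.9291 = 0.0641, so n = 0.0641 − 0.062 = 0.0021.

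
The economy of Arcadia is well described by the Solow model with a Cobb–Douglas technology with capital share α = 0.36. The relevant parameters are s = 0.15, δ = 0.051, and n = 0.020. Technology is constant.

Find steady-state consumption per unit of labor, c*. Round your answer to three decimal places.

Steady state requires s·f(k) = (n + δ)·k, i.e. s·k^α = (n + δ)·k.
Rearranging, k^(1−α) = s / (n + δ).
k^0.64 = 0.15 / (0.020 + 0.051) = 0.15 / 0.071 = 2.1127
k* = 2.1127^(1/0.64) ≈ 3.2178
y* = (k*)^α = 3.2178^0.36 ≈ 1.5231
c* = (1 − s)·y* = (1 − 0.15) × 1.5231 ≈ 1.2946

c* = 1.295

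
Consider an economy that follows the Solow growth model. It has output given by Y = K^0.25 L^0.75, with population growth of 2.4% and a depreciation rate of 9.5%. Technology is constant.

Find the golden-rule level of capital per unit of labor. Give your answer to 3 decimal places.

The golden rule sets f'(k) = n + δ, i.e. α·k^(α−1) = n + δ.
So k^(1−α) = α / (n + δ) = 0.25 / 0.119 = 2.1008.
k_gold = 2.1008^(1/0.75) ≈ 2.6906

k_gold ≈ 2.691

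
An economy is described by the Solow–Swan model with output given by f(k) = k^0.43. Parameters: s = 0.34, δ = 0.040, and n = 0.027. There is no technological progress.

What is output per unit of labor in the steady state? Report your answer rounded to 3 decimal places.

At the steady state, Δk = 0, so s·k^α = (n + δ)·k.
Rearranging, k^(1−α) = s / (n + δ).
k^0.57 = 0.34 / (0.027 + 0.040) = 0.34 / 0.067 = 5.0746
k* = 5.0746^(1/0.57) ≈ 17.2801
y* = (k*)^α = 17.2801^0.43 ≈ 3.4052

y* = 3.405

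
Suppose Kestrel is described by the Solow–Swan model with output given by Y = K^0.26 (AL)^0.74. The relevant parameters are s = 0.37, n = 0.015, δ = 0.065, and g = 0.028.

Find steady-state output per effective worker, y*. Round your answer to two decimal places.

y* = 1.54

Steady state requires s·f(k) = (n + g + δ)·k, i.e. s·k^α = (n + g + δ)·k.
Rearranging, k^(1−α) = s / (n + g + δ).
k^0.74 = 0.37 / (0.015 + 0.028 + 0.065) = 0.37 / 0.108 = 3.4259
k* = 3.4259^(1/0.74) ≈ 5.2804
y* = (k*)^α = 5.2804^0.26 ≈ 1.5413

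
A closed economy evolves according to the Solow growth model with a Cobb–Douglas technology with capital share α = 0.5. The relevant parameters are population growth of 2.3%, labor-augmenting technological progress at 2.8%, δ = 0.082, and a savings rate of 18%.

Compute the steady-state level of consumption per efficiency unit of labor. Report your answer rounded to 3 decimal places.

c* ≈ 1.110

At the steady state, Δk = 0, so s·k^α = (n + g + δ)·k.
Dividing both sides by k: k^(1−α) = s / (n + g + δ).
k^0.5 = 0.18 / (0.023 + 0.028 + 0.082) = 0.18 / 0.133 = 1.3534
k* = 1.3534^(1/0.5) ≈ 1.8317
y* = (k*)^α = 1.8317^0.5 ≈ 1.3534
c* = (1 − s)·y* = (1 − 0.18) × 1.3534 ≈ 1.1098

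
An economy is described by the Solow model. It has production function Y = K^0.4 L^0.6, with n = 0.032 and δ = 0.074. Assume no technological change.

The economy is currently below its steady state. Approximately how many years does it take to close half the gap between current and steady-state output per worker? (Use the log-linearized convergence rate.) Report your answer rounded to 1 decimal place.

about 10.9 years

Near the steady state the convergence rate is λ = (1 − α)(n + δ).
λ = (1 − 0.4) × 0.106 = 0.6 × 0.106 = 0.0636
Half-life = ln 2 / λ = 0.6931 / 0.0636 ≈ 10.90 years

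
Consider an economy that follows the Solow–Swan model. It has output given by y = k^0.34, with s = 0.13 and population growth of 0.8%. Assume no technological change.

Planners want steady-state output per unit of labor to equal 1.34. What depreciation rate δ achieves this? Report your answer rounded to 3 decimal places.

At the steady state, Δk = 0, so s·k^α = (n + δ)·k.
Since y* = [s/(n + δ)]^(α/(1−α)), we have s/(n + δ) = (y*)^((1−α)/α) = 1.34^1.9412 = 1.7650.
Therefore n + δ = s / 1.7650 = 0.13 / 1.7650 = 0.0737, so δ = 0.0737 − 0.008 = 0.0657.

δ ≈ 0.066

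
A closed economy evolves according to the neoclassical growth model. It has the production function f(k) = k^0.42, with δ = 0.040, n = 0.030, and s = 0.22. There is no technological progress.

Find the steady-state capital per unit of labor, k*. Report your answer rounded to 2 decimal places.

k* ≈ 7.20

In steady state, investment equals break-even investment: s·k^α = (n + δ)·k.
Dividing both sides by k: k^(1−α) = s / (n + δ).
k^0.58 = 0.22 / (0.030 + 0.040) = 0.22 / 0.070 = 3.1429
k* = 3.1429^(1/0.58) ≈ 7.2022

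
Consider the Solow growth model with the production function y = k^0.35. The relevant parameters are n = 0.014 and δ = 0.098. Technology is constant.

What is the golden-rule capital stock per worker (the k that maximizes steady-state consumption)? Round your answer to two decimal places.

k_gold ≈ 5.77

The golden rule sets f'(k) = n + δ, i.e. α·k^(α−1) = n + δ.
So k^(1−α) = α / (n + δ) = 0.35 / 0.112 = 3.1250.
k_gold = 3.1250^(1/0.65) ≈ 5.7718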